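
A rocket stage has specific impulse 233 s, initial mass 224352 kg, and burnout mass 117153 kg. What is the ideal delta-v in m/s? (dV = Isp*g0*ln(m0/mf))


Ve = 233 * 9.81 = 2285.73 m/s
dV = 2285.73 * ln(224352/117153) = 1485 m/s

1485 m/s


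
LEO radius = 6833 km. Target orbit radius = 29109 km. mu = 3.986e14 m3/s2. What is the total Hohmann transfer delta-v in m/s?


V1 = sqrt(mu/r1) = 7637.71 m/s
dV1 = V1*(sqrt(2*r2/(r1+r2)) - 1) = 2082.84 m/s
V2 = sqrt(mu/r2) = 3700.45 m/s
dV2 = V2*(1 - sqrt(2*r1/(r1+r2))) = 1418.67 m/s
Total dV = 3502 m/s

3502 m/s


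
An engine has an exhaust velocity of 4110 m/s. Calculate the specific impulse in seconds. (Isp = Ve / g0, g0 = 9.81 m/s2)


Isp = Ve / g0 = 4110 / 9.81 = 419.0 s

419.0 s


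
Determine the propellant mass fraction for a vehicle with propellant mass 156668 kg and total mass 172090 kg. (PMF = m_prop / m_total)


PMF = 156668 / 172090 = 0.91

0.91


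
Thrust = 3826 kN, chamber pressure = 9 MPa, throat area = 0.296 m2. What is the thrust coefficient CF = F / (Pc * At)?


CF = 3826000 / (9e6 * 0.296) = 1.44

1.44


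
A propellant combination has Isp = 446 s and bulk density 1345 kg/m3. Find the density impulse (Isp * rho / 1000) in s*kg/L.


rho*Isp = 446 * 1345 / 1000 = 600 s*kg/L

600 s*kg/L


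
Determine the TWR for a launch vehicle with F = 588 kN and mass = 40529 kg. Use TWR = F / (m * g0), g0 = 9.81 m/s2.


TWR = 588000 / (40529 * 9.81) = 1.48

1.48


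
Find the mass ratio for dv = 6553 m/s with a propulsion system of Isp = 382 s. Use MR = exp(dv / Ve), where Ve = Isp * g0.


Ve = 382 * 9.81 = 3747.42 m/s
MR = exp(6553 / 3747.42) = 5.747

5.747


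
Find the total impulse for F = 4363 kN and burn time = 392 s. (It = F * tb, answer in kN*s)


It = 4363 * 392 = 1710296 kN*s

1710296 kN*s


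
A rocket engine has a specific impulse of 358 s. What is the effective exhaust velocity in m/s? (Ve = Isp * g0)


Ve = Isp * g0 = 358 * 9.81 = 3512.0 m/s

3512.0 m/s


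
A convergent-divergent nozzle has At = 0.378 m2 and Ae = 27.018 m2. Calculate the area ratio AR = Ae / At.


AR = 27.018 / 0.378 = 71.5

71.5


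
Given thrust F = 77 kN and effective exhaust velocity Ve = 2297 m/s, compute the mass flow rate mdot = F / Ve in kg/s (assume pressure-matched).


mdot = F / Ve = 77000 / 2297 = 33.5 kg/s

33.5 kg/s


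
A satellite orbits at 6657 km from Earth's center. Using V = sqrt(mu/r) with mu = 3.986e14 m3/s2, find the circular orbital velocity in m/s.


V = sqrt(3.986e14 / 6657000) = 7738 m/s

7738 m/s


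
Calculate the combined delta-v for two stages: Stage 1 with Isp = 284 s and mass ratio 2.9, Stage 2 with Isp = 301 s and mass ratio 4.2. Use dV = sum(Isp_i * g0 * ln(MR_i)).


dV1 = 284 * 9.81 * ln(2.9) = 2966.3 m/s
dV2 = 301 * 9.81 * ln(4.2) = 4237.5 m/s
Total dV = 2966.3 + 4237.5 = 7203.8 m/s ~ 7204 m/s

7204 m/s


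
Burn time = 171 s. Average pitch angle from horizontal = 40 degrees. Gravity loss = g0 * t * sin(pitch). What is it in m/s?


GL = 9.81 * 171 * sin(40 deg) = 1078 m/s

1078 m/s


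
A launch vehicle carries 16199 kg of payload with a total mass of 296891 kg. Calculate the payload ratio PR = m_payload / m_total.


PR = 16199 / 296891 = 0.0546

0.0546


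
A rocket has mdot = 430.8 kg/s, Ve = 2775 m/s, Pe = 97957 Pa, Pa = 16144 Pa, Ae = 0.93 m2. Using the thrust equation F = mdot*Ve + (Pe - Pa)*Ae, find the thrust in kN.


F = 430.8 * 2775 + (97957 - 16144) * 0.93 = 1.2716e+06 N = 1271.6 kN

1271.6 kN


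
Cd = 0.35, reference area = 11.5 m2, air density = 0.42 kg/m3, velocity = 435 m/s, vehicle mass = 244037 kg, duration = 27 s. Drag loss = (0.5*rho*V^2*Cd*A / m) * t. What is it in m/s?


D = 0.5 * 0.42 * 435^2 * 0.35 * 11.5 = 159942.43 N
a = 159942.43 / 244037 = 0.6554 m/s2
dV = 0.6554 * 27 = 17.7 m/s

17.7 m/s


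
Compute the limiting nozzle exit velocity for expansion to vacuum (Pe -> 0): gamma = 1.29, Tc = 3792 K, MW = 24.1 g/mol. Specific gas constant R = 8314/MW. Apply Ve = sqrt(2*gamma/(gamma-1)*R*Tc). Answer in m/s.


R = 8314 / 24.1 = 344.98 J/(kg.K)
Ve = sqrt(2 * 1.29 / (1.29 - 1) * 344.98 * 3792) = 3411 m/s

3411 m/s


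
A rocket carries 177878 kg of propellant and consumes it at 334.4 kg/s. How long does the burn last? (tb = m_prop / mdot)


tb = 177878 / 334.4 = 531.9 s

531.9 s


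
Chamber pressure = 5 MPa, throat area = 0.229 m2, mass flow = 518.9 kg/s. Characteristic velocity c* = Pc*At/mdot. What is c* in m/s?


c* = 5e6 * 0.229 / 518.9 = 2207 m/s

2207 m/s


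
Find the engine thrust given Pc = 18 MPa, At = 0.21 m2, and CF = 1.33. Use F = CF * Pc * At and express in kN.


F = 1.33 * 18e6 * 0.21 = 5.0274e+06 N = 5027.4 kN

5027.4 kN


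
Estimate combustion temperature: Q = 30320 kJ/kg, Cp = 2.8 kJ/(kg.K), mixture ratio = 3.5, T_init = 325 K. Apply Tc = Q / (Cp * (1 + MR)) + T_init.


Tc = 30320 / (2.8 * (1 + 3.5)) + 325 = 2731 K

2731 K


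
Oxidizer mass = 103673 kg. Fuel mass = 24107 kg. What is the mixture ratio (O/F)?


MR = 103673 / 24107 = 4.3

4.3


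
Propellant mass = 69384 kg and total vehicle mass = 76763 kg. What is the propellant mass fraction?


PMF = 69384 / 76763 = 0.904

0.904


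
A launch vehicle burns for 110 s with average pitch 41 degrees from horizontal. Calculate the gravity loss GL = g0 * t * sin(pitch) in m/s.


GL = 9.81 * 110 * sin(41 deg) = 708 m/s

708 m/s


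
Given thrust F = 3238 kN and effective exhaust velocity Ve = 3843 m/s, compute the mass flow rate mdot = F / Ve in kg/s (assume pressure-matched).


mdot = F / Ve = 3238000 / 3843 = 842.6 kg/s

842.6 kg/s


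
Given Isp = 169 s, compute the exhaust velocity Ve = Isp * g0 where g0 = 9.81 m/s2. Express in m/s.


Ve = Isp * g0 = 169 * 9.81 = 1657.9 m/s

1657.9 m/s


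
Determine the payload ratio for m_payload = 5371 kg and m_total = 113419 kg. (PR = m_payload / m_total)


PR = 5371 / 113419 = 0.0474

0.0474


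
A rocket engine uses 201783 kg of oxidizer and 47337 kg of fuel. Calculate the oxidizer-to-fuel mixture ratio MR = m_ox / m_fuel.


MR = 201783 / 47337 = 4.26

4.26


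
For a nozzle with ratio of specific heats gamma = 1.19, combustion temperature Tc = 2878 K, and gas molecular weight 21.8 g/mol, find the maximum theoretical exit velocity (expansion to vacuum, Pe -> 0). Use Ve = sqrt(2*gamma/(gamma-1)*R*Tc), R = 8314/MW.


R = 8314 / 21.8 = 381.38 J/(kg.K)
Ve = sqrt(2 * 1.19 / (1.19 - 1) * 381.38 * 2878) = 3708 m/s

3708 m/s


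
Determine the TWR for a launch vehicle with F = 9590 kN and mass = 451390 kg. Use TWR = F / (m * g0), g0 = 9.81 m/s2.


TWR = 9590000 / (451390 * 9.81) = 2.17

2.17


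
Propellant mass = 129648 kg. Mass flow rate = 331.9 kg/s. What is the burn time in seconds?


tb = 129648 / 331.9 = 390.6 s

390.6 s


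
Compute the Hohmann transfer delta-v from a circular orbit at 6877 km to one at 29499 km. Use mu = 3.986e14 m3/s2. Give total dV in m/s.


V1 = sqrt(mu/r1) = 7613.23 m/s
dV1 = V1*(sqrt(2*r2/(r1+r2)) - 1) = 2082.49 m/s
V2 = sqrt(mu/r2) = 3675.91 m/s
dV2 = V2*(1 - sqrt(2*r1/(r1+r2))) = 1415.58 m/s
Total dV = 3498 m/s

3498 m/s


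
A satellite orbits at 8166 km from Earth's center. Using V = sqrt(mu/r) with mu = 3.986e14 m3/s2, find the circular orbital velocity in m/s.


V = sqrt(3.986e14 / 8166000) = 6987 m/s

6987 m/s


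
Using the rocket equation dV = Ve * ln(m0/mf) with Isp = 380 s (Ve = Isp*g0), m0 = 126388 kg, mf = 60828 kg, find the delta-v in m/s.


Ve = 380 * 9.81 = 3727.8 m/s
dV = 3727.8 * ln(126388/60828) = 2726 m/s

2726 m/s


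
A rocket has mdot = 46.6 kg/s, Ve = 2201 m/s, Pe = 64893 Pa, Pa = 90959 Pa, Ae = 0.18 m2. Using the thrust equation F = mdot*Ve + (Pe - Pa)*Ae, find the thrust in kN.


F = 46.6 * 2201 + (64893 - 90959) * 0.18 = 97875.0 N = 97.9 kN

97.9 kN


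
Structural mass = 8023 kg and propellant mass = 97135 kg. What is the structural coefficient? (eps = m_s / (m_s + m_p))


eps = 8023 / (8023 + 97135) = 0.0763

0.0763


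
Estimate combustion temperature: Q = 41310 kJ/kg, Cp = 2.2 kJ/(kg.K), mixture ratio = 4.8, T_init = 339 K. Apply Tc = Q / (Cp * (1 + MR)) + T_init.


Tc = 41310 / (2.2 * (1 + 4.8)) + 339 = 3576 K

3576 K


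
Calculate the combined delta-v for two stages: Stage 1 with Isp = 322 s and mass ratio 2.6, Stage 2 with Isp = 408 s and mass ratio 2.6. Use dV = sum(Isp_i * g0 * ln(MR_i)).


dV1 = 322 * 9.81 * ln(2.6) = 3018.3 m/s
dV2 = 408 * 9.81 * ln(2.6) = 3824.4 m/s
Total dV = 3018.3 + 3824.4 = 6842.7 m/s ~ 6843 m/s

6843 m/s


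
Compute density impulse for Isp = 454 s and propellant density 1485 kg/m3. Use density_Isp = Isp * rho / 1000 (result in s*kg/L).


rho*Isp = 454 * 1485 / 1000 = 674 s*kg/L

674 s*kg/L


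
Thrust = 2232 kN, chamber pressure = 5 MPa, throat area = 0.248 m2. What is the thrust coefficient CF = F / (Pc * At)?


CF = 2232000 / (5e6 * 0.248) = 1.8

1.8


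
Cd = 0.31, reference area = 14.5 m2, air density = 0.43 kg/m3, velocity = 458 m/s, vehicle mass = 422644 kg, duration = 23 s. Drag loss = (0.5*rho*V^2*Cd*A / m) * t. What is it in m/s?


D = 0.5 * 0.43 * 458^2 * 0.31 * 14.5 = 202721.17 N
a = 202721.17 / 422644 = 0.4796 m/s2
dV = 0.4796 * 23 = 11.0 m/s

11.0 m/s


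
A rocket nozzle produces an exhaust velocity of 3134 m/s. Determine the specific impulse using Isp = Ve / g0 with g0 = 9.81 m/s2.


Isp = Ve / g0 = 3134 / 9.81 = 319.5 s

319.5 s


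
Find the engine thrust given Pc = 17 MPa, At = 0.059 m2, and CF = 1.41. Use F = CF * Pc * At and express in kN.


F = 1.41 * 17e6 * 0.059 = 1.4142e+06 N = 1414.2 kN

1414.2 kN


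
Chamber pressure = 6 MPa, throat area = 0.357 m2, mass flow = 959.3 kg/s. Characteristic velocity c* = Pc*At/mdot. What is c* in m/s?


c* = 6e6 * 0.357 / 959.3 = 2233 m/s

2233 m/s


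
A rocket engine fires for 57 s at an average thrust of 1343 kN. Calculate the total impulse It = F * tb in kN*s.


It = 1343 * 57 = 76551 kN*s

76551 kN*s


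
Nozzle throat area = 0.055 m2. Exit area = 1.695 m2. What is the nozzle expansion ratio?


AR = 1.695 / 0.055 = 30.8

30.8


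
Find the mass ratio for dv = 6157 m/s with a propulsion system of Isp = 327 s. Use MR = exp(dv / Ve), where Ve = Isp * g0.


Ve = 327 * 9.81 = 3207.87 m/s
MR = exp(6157 / 3207.87) = 6.816

6.816


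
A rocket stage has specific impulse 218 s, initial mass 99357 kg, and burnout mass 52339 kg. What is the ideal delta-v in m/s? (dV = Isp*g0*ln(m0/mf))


Ve = 218 * 9.81 = 2138.58 m/s
dV = 2138.58 * ln(99357/52339) = 1371 m/s

1371 m/s


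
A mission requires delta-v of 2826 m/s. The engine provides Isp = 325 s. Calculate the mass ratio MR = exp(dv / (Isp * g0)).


Ve = 325 * 9.81 = 3188.25 m/s
MR = exp(2826 / 3188.25) = 2.426

2.426


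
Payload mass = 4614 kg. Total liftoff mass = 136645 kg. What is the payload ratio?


PR = 4614 / 136645 = 0.0338

0.0338


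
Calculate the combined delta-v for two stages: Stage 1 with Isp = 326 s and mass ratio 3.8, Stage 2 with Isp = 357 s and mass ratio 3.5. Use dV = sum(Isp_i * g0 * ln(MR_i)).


dV1 = 326 * 9.81 * ln(3.8) = 4269.4 m/s
dV2 = 357 * 9.81 * ln(3.5) = 4387.4 m/s
Total dV = 4269.4 + 4387.4 = 8656.8 m/s ~ 8657 m/s

8657 m/s


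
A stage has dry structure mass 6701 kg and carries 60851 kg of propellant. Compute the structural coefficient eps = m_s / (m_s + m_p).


eps = 6701 / (6701 + 60851) = 0.0992

0.0992


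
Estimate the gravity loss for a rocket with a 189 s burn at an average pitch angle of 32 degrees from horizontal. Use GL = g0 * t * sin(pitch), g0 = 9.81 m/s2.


GL = 9.81 * 189 * sin(32 deg) = 983 m/s

983 m/s


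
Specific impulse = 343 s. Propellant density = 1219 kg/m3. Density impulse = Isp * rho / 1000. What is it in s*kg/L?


rho*Isp = 343 * 1219 / 1000 = 418 s*kg/L

418 s*kg/L


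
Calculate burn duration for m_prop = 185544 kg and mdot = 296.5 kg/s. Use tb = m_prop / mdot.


tb = 185544 / 296.5 = 625.8 s

625.8 s


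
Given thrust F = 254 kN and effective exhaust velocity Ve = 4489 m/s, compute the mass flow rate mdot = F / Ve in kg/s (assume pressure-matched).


mdot = F / Ve = 254000 / 4489 = 56.6 kg/s

56.6 kg/s


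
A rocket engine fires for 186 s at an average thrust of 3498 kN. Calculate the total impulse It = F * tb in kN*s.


It = 3498 * 186 = 650628 kN*s

650628 kN*s


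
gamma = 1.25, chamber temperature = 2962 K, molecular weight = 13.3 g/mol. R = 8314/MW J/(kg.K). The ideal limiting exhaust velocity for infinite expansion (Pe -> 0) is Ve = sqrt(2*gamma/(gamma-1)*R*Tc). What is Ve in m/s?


R = 8314 / 13.3 = 625.11 J/(kg.K)
Ve = sqrt(2 * 1.25 / (1.25 - 1) * 625.11 * 2962) = 4303 m/s

4303 m/s


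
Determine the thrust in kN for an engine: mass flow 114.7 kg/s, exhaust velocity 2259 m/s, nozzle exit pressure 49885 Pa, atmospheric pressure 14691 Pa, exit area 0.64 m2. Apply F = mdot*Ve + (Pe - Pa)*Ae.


F = 114.7 * 2259 + (49885 - 14691) * 0.64 = 281631.0 N = 281.6 kN

281.6 kN


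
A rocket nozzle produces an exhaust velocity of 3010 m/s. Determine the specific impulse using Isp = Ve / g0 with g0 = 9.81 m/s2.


Isp = Ve / g0 = 3010 / 9.81 = 306.8 s

306.8 s


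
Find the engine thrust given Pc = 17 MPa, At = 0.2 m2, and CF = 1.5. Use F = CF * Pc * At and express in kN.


F = 1.5 * 17e6 * 0.2 = 5.1000e+06 N = 5100.0 kN

5100.0 kN


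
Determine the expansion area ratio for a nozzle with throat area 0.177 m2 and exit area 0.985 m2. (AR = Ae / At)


AR = 0.985 / 0.177 = 5.6

5.6


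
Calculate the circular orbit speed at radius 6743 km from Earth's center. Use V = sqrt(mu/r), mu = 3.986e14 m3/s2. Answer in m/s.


V = sqrt(3.986e14 / 6743000) = 7689 m/s

7689 m/s


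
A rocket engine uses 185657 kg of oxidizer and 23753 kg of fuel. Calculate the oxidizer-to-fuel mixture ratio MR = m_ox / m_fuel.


MR = 185657 / 23753 = 7.82

7.82


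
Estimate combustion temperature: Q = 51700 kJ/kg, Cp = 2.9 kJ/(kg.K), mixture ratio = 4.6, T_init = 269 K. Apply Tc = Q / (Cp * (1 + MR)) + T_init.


Tc = 51700 / (2.9 * (1 + 4.6)) + 269 = 3452 K

3452 K


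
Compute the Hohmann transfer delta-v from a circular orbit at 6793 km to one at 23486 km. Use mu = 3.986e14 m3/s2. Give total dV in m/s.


V1 = sqrt(mu/r1) = 7660.16 m/s
dV1 = V1*(sqrt(2*r2/(r1+r2)) - 1) = 1880.68 m/s
V2 = sqrt(mu/r2) = 4119.69 m/s
dV2 = V2*(1 - sqrt(2*r1/(r1+r2))) = 1360.13 m/s
Total dV = 3241 m/s

3241 m/s


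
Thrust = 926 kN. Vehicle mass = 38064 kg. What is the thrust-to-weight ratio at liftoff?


TWR = 926000 / (38064 * 9.81) = 2.48

2.48


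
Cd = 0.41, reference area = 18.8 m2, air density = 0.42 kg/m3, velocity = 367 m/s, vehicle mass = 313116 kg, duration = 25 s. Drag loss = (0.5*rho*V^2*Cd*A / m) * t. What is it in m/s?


D = 0.5 * 0.42 * 367^2 * 0.41 * 18.8 = 218018.39 N
a = 218018.39 / 313116 = 0.6963 m/s2
dV = 0.6963 * 25 = 17.4 m/s

17.4 m/s


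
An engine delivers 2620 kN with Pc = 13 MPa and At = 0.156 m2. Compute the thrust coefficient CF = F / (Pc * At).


CF = 2620000 / (13e6 * 0.156) = 1.29

1.29


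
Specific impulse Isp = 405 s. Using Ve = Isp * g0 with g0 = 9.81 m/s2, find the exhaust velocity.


Ve = Isp * g0 = 405 * 9.81 = 3973.1 m/s

3973.1 m/s


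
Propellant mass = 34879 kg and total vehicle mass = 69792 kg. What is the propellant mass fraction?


PMF = 34879 / 69792 = 0.5

0.5


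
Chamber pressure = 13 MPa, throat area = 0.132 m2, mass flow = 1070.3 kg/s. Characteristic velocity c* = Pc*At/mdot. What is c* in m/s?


c* = 13e6 * 0.132 / 1070.3 = 1603 m/s

1603 m/s


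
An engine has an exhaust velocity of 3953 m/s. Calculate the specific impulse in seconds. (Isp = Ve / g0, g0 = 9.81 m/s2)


Isp = Ve / g0 = 3953 / 9.81 = 403.0 s

403.0 s


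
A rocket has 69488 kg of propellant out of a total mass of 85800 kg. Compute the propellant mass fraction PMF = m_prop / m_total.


PMF = 69488 / 85800 = 0.81

0.81


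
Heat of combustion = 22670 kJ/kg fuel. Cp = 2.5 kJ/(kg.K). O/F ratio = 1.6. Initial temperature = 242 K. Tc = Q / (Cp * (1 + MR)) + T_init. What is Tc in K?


Tc = 22670 / (2.5 * (1 + 1.6)) + 242 = 3730 K

3730 K


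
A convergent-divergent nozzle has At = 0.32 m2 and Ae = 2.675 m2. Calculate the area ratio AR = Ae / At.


AR = 2.675 / 0.32 = 8.4

8.4


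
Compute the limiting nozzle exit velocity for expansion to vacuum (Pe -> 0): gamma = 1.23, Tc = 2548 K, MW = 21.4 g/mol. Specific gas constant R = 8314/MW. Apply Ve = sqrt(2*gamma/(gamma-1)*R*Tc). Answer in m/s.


R = 8314 / 21.4 = 388.5 J/(kg.K)
Ve = sqrt(2 * 1.23 / (1.23 - 1) * 388.5 * 2548) = 3254 m/s

3254 m/s


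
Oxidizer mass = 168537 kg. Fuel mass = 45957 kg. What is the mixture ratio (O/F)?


MR = 168537 / 45957 = 3.67

3.67


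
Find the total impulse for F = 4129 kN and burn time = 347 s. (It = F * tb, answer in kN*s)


It = 4129 * 347 = 1432763 kN*s

1432763 kN*s


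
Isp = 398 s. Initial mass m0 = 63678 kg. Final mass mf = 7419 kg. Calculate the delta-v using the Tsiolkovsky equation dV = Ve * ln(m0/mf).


Ve = 398 * 9.81 = 3904.38 m/s
dV = 3904.38 * ln(63678/7419) = 8394 m/s

8394 m/s


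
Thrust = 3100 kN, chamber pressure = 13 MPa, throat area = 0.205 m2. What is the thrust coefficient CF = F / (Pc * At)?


CF = 3100000 / (13e6 * 0.205) = 1.16

1.16


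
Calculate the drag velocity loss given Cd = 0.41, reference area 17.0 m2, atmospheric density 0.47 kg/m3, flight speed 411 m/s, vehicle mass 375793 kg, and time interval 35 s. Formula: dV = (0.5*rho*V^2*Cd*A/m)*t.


D = 0.5 * 0.47 * 411^2 * 0.41 * 17.0 = 276684.15 N
a = 276684.15 / 375793 = 0.7363 m/s2
dV = 0.7363 * 35 = 25.8 m/s

25.8 m/s


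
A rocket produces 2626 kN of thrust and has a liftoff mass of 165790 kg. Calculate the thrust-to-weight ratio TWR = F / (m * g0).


TWR = 2626000 / (165790 * 9.81) = 1.61

1.61


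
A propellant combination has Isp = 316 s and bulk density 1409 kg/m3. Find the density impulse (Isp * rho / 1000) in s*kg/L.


rho*Isp = 316 * 1409 / 1000 = 445 s*kg/L

445 s*kg/L


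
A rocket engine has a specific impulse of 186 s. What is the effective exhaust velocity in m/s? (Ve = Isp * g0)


Ve = Isp * g0 = 186 * 9.81 = 1824.7 m/s

1824.7 m/s


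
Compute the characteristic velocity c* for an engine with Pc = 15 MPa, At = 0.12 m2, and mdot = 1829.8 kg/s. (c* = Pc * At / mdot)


c* = 15e6 * 0.12 / 1829.8 = 984 m/s

984 m/s


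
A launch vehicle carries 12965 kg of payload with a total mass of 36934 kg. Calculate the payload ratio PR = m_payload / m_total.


PR = 12965 / 36934 = 0.351

0.351


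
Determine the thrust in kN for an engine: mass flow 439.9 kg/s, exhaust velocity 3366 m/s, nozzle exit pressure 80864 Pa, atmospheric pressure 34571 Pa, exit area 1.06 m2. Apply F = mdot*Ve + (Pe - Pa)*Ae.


F = 439.9 * 3366 + (80864 - 34571) * 1.06 = 1.5298e+06 N = 1529.8 kN

1529.8 kN


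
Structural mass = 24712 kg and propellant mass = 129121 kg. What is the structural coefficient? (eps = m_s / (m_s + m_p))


eps = 24712 / (24712 + 129121) = 0.1606

0.1606


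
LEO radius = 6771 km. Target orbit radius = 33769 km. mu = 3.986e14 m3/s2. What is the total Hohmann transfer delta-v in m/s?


V1 = sqrt(mu/r1) = 7672.59 m/s
dV1 = V1*(sqrt(2*r2/(r1+r2)) - 1) = 2230.58 m/s
V2 = sqrt(mu/r2) = 3435.66 m/s
dV2 = V2*(1 - sqrt(2*r1/(r1+r2))) = 1449.98 m/s
Total dV = 3681 m/s

3681 m/s


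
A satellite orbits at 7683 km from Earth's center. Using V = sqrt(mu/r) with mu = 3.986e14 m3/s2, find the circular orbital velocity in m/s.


V = sqrt(3.986e14 / 7683000) = 7203 m/s

7203 m/s


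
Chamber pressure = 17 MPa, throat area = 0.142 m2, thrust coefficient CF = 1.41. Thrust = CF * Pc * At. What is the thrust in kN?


F = 1.41 * 17e6 * 0.142 = 3.4037e+06 N = 3403.7 kN

3403.7 kN


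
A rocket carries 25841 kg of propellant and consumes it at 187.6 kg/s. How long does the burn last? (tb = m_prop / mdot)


tb = 25841 / 187.6 = 137.7 s

137.7 s


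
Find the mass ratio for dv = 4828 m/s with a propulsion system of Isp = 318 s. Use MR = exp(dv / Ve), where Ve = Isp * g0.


Ve = 318 * 9.81 = 3119.58 m/s
MR = exp(4828 / 3119.58) = 4.7

4.7


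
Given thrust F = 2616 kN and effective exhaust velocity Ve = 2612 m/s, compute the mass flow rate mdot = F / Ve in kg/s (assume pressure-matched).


mdot = F / Ve = 2616000 / 2612 = 1001.5 kg/s

1001.5 kg/s


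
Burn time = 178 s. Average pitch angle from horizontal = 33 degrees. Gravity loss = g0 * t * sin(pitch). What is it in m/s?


GL = 9.81 * 178 * sin(33 deg) = 951 m/s

951 m/s


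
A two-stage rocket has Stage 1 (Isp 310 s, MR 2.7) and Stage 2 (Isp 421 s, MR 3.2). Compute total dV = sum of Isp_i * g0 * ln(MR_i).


dV1 = 310 * 9.81 * ln(2.7) = 3020.6 m/s
dV2 = 421 * 9.81 * ln(3.2) = 4803.8 m/s
Total dV = 3020.6 + 4803.8 = 7824.4 m/s ~ 7824 m/s

7824 m/s


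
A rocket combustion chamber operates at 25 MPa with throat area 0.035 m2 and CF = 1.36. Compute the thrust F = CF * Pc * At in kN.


F = 1.36 * 25e6 * 0.035 = 1.1900e+06 N = 1190.0 kN

1190.0 kN


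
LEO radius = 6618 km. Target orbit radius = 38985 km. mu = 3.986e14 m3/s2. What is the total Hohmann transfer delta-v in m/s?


V1 = sqrt(mu/r1) = 7760.78 m/s
dV1 = V1*(sqrt(2*r2/(r1+r2)) - 1) = 2387.03 m/s
V2 = sqrt(mu/r2) = 3197.57 m/s
dV2 = V2*(1 - sqrt(2*r1/(r1+r2))) = 1474.9 m/s
Total dV = 3862 m/s

3862 m/s


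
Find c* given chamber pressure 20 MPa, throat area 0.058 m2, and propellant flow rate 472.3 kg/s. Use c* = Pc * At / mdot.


c* = 20e6 * 0.058 / 472.3 = 2456 m/s

2456 m/s


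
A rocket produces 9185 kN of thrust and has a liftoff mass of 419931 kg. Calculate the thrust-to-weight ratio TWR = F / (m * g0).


TWR = 9185000 / (419931 * 9.81) = 2.23

2.23


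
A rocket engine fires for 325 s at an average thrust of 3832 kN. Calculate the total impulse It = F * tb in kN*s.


It = 3832 * 325 = 1245400 kN*s

1245400 kN*s


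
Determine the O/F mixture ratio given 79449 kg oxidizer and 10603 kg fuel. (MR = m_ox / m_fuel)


MR = 79449 / 10603 = 7.49

7.49


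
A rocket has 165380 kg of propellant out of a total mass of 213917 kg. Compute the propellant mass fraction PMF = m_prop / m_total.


PMF = 165380 / 213917 = 0.773

0.773


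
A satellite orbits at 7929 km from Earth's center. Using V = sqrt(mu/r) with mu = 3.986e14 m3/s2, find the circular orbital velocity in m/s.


V = sqrt(3.986e14 / 7929000) = 7090 m/s

7090 m/s


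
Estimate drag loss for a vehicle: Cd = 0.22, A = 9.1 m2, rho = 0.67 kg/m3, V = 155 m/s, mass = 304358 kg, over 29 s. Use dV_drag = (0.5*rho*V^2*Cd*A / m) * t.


D = 0.5 * 0.67 * 155^2 * 0.22 * 9.1 = 16112.85 N
a = 16112.85 / 304358 = 0.0529 m/s2
dV = 0.0529 * 29 = 1.5 m/s

1.5 m/s


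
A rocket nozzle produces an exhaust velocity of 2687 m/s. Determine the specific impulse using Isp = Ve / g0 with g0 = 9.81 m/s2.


Isp = Ve / g0 = 2687 / 9.81 = 273.9 s

273.9 s


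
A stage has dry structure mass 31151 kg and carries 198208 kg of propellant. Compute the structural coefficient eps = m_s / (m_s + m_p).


eps = 31151 / (31151 + 198208) = 0.1358

0.1358


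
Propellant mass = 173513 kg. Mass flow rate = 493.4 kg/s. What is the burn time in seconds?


tb = 173513 / 493.4 = 351.7 s

351.7 s


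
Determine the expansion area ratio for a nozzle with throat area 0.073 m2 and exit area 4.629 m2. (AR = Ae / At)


AR = 4.629 / 0.073 = 63.4

63.4


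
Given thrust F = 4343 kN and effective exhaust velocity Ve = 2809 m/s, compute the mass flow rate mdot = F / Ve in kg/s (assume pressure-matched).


mdot = F / Ve = 4343000 / 2809 = 1546.1 kg/s

1546.1 kg/s


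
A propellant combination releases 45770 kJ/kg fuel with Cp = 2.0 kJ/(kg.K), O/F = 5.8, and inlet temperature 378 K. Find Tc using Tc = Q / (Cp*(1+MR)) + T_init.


Tc = 45770 / (2.0 * (1 + 5.8)) + 378 = 3743 K

3743 K


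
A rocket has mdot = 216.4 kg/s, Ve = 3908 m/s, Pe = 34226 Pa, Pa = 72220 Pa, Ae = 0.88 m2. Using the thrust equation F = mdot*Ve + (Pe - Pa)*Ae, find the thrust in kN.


F = 216.4 * 3908 + (34226 - 72220) * 0.88 = 812256.0 N = 812.3 kN

812.3 kN


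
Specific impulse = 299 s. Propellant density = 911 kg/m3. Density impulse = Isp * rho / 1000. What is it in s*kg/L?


rho*Isp = 299 * 911 / 1000 = 272 s*kg/L

272 s*kg/L


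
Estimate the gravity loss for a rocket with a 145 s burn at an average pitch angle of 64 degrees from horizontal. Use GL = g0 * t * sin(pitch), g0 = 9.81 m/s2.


GL = 9.81 * 145 * sin(64 deg) = 1278 m/s

1278 m/s


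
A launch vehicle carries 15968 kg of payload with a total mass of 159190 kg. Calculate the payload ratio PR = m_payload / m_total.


PR = 15968 / 159190 = 0.1003

0.1003


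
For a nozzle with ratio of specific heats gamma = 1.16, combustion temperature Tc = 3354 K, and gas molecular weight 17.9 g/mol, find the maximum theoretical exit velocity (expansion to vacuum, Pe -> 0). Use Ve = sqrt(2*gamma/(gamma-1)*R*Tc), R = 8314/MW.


R = 8314 / 17.9 = 464.47 J/(kg.K)
Ve = sqrt(2 * 1.16 / (1.16 - 1) * 464.47 * 3354) = 4753 m/s

4753 m/s


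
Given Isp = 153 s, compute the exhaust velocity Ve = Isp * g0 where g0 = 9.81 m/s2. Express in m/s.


Ve = Isp * g0 = 153 * 9.81 = 1500.9 m/s

1500.9 m/s


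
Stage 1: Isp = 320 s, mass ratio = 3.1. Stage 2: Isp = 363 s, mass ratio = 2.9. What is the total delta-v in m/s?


dV1 = 320 * 9.81 * ln(3.1) = 3551.7 m/s
dV2 = 363 * 9.81 * ln(2.9) = 3791.5 m/s
Total dV = 3551.7 + 3791.5 = 7343.2 m/s ~ 7343 m/s

7343 m/s


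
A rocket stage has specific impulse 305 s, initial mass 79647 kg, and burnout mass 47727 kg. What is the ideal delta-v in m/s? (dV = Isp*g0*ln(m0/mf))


Ve = 305 * 9.81 = 2992.05 m/s
dV = 2992.05 * ln(79647/47727) = 1532 m/s

1532 m/s


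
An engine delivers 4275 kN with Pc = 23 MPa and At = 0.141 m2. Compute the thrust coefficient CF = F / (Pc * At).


CF = 4275000 / (23e6 * 0.141) = 1.32

1.32


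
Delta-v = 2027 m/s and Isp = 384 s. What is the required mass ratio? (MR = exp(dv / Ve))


Ve = 384 * 9.81 = 3767.04 m/s
MR = exp(2027 / 3767.04) = 1.713

1.713


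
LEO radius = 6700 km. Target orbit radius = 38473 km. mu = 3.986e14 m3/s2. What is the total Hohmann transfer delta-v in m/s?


V1 = sqrt(mu/r1) = 7713.14 m/s
dV1 = V1*(sqrt(2*r2/(r1+r2)) - 1) = 2353.51 m/s
V2 = sqrt(mu/r2) = 3218.78 m/s
dV2 = V2*(1 - sqrt(2*r1/(r1+r2))) = 1465.69 m/s
Total dV = 3819 m/s

3819 m/s


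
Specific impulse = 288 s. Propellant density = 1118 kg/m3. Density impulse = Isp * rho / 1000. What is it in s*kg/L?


rho*Isp = 288 * 1118 / 1000 = 322 s*kg/L

322 s*kg/L


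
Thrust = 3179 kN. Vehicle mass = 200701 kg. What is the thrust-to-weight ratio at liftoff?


TWR = 3179000 / (200701 * 9.81) = 1.61

1.61


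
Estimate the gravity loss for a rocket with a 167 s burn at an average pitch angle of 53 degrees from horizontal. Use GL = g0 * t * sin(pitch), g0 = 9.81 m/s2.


GL = 9.81 * 167 * sin(53 deg) = 1308 m/s

1308 m/s


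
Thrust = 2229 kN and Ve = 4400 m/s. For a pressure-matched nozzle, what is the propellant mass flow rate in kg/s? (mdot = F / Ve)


mdot = F / Ve = 2229000 / 4400 = 506.6 kg/s

506.6 kg/s


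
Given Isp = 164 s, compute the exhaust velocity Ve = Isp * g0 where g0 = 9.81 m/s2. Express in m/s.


Ve = Isp * g0 = 164 * 9.81 = 1608.8 m/s

1608.8 m/s


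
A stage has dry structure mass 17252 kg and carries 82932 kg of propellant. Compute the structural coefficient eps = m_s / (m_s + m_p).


eps = 17252 / (17252 + 82932) = 0.1722

0.1722


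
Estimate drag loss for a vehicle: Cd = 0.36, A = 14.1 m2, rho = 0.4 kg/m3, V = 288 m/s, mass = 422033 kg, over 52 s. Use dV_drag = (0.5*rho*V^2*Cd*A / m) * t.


D = 0.5 * 0.4 * 288^2 * 0.36 * 14.1 = 84204.75 N
a = 84204.75 / 422033 = 0.1995 m/s2
dV = 0.1995 * 52 = 10.4 m/s

10.4 m/s


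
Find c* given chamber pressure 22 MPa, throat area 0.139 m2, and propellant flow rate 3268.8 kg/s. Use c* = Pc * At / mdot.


c* = 22e6 * 0.139 / 3268.8 = 936 m/s

936 m/s


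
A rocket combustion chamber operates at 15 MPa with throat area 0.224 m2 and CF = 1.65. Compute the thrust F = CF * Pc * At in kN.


F = 1.65 * 15e6 * 0.224 = 5.5440e+06 N = 5544.0 kN

5544.0 kN


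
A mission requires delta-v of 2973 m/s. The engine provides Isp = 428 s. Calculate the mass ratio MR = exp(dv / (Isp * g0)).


Ve = 428 * 9.81 = 4198.68 m/s
MR = exp(2973 / 4198.68) = 2.03

2.03


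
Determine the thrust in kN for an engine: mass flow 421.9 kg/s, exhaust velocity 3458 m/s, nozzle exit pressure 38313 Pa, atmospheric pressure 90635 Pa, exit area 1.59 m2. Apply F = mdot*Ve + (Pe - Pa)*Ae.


F = 421.9 * 3458 + (38313 - 90635) * 1.59 = 1.3757e+06 N = 1375.7 kN

1375.7 kN


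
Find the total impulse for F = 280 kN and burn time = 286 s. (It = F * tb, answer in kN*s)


It = 280 * 286 = 80080 kN*s

80080 kN*s


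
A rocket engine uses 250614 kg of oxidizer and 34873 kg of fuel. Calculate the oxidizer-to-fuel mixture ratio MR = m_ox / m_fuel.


MR = 250614 / 34873 = 7.19

7.19


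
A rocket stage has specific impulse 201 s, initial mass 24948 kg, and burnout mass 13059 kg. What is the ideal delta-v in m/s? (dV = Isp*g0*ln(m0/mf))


Ve = 201 * 9.81 = 1971.81 m/s
dV = 1971.81 * ln(24948/13059) = 1276 m/s

1276 m/s


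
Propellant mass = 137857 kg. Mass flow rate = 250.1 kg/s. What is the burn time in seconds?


tb = 137857 / 250.1 = 551.2 s

551.2 s


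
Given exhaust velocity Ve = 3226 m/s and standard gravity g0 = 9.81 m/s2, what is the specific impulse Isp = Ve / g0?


Isp = Ve / g0 = 3226 / 9.81 = 328.8 s

328.8 s


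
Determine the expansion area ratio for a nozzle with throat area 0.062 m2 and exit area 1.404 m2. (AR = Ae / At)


AR = 1.404 / 0.062 = 22.6

22.6


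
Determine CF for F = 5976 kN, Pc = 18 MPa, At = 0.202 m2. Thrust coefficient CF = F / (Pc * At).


CF = 5976000 / (18e6 * 0.202) = 1.64

1.64


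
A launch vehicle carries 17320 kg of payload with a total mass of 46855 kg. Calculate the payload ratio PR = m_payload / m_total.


PR = 17320 / 46855 = 0.3697

0.3697


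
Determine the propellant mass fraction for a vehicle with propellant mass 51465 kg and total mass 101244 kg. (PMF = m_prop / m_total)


PMF = 51465 / 101244 = 0.508

0.508


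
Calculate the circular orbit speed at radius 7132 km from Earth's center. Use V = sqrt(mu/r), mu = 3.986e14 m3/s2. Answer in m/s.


V = sqrt(3.986e14 / 7132000) = 7476 m/s

7476 m/s


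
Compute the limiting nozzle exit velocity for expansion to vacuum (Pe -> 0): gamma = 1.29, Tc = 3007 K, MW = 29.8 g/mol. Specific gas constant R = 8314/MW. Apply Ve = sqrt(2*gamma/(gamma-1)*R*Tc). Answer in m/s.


R = 8314 / 29.8 = 278.99 J/(kg.K)
Ve = sqrt(2 * 1.29 / (1.29 - 1) * 278.99 * 3007) = 2732 m/s

2732 m/s


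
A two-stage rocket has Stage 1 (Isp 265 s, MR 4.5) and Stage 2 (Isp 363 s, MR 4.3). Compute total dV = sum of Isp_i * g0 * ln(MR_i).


dV1 = 265 * 9.81 * ln(4.5) = 3910.1 m/s
dV2 = 363 * 9.81 * ln(4.3) = 5194.2 m/s
Total dV = 3910.1 + 5194.2 = 9104.3 m/s ~ 9104 m/s

9104 m/s


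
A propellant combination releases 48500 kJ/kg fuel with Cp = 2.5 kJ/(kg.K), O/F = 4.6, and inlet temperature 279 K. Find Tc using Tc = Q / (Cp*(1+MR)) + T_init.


Tc = 48500 / (2.5 * (1 + 4.6)) + 279 = 3743 K

3743 K


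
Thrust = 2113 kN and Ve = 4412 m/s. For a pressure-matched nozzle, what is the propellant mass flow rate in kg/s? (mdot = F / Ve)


mdot = F / Ve = 2113000 / 4412 = 478.9 kg/s

478.9 kg/s


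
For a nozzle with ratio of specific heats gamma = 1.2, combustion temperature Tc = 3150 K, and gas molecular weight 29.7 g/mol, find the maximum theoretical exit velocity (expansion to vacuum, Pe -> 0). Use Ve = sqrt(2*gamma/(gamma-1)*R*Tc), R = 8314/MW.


R = 8314 / 29.7 = 279.93 J/(kg.K)
Ve = sqrt(2 * 1.2 / (1.2 - 1) * 279.93 * 3150) = 3253 m/s

3253 m/s


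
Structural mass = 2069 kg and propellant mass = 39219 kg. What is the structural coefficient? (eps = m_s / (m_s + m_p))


eps = 2069 / (2069 + 39219) = 0.0501

0.0501


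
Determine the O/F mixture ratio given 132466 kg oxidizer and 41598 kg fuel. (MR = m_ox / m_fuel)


MR = 132466 / 41598 = 3.18

3.18


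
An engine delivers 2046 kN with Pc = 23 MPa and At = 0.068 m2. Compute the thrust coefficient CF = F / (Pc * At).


CF = 2046000 / (23e6 * 0.068) = 1.31

1.31


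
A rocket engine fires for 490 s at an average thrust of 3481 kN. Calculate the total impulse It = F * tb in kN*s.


It = 3481 * 490 = 1705690 kN*s

1705690 kN*s


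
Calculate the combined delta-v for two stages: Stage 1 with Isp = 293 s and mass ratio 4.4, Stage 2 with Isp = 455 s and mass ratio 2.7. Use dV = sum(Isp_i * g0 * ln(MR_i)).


dV1 = 293 * 9.81 * ln(4.4) = 4258.6 m/s
dV2 = 455 * 9.81 * ln(2.7) = 4433.4 m/s
Total dV = 4258.6 + 4433.4 = 8692.0 m/s ~ 8692 m/s

8692 m/s


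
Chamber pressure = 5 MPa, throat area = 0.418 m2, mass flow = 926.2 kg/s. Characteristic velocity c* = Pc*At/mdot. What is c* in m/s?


c* = 5e6 * 0.418 / 926.2 = 2257 m/s

2257 m/s


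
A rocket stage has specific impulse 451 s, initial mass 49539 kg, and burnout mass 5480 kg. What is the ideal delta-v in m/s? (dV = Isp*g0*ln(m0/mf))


Ve = 451 * 9.81 = 4424.31 m/s
dV = 4424.31 * ln(49539/5480) = 9741 m/s

9741 m/s


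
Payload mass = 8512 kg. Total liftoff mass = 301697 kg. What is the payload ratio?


PR = 8512 / 301697 = 0.0282

0.0282


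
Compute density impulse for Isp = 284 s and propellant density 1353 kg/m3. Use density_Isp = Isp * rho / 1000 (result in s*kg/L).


rho*Isp = 284 * 1353 / 1000 = 384 s*kg/L

384 s*kg/L


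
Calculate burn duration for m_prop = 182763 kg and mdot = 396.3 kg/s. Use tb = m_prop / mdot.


tb = 182763 / 396.3 = 461.2 s

461.2 s


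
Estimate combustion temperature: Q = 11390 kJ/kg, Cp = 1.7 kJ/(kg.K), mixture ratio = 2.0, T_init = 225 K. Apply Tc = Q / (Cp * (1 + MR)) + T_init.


Tc = 11390 / (1.7 * (1 + 2.0)) + 225 = 2458 K

2458 K


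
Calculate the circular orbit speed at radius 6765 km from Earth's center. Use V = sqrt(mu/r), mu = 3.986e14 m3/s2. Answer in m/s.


V = sqrt(3.986e14 / 6765000) = 7676 m/s

7676 m/s


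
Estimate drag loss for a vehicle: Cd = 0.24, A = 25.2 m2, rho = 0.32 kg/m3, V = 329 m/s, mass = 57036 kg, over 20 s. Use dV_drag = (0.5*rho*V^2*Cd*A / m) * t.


D = 0.5 * 0.32 * 329^2 * 0.24 * 25.2 = 104742.65 N
a = 104742.65 / 57036 = 1.8364 m/s2
dV = 1.8364 * 20 = 36.7 m/s

36.7 m/s


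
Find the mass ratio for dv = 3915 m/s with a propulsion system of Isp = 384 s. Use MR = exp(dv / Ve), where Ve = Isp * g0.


Ve = 384 * 9.81 = 3767.04 m/s
MR = exp(3915 / 3767.04) = 2.827

2.827


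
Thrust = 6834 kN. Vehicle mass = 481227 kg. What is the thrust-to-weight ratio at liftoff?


TWR = 6834000 / (481227 * 9.81) = 1.45

1.45


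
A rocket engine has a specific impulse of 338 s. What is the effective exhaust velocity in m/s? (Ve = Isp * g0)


Ve = Isp * g0 = 338 * 9.81 = 3315.8 m/s

3315.8 m/s


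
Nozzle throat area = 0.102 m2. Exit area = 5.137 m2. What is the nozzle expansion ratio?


AR = 5.137 / 0.102 = 50.4

50.4


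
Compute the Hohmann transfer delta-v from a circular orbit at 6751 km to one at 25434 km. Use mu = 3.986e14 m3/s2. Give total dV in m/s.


V1 = sqrt(mu/r1) = 7683.95 m/s
dV1 = V1*(sqrt(2*r2/(r1+r2)) - 1) = 1976.12 m/s
V2 = sqrt(mu/r2) = 3958.78 m/s
dV2 = V2*(1 - sqrt(2*r1/(r1+r2))) = 1394.69 m/s
Total dV = 3371 m/s

3371 m/s


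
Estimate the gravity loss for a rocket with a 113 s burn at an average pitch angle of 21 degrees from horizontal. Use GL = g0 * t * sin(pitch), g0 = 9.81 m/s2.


GL = 9.81 * 113 * sin(21 deg) = 397 m/s

397 m/s


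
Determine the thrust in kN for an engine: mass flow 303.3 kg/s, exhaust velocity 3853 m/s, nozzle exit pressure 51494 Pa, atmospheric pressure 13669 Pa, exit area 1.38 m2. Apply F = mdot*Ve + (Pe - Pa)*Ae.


F = 303.3 * 3853 + (51494 - 13669) * 1.38 = 1.2208e+06 N = 1220.8 kN

1220.8 kN


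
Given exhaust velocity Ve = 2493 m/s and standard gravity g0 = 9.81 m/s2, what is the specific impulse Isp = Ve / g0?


Isp = Ve / g0 = 2493 / 9.81 = 254.1 s

254.1 s


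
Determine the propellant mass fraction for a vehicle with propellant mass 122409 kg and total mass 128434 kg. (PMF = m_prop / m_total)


PMF = 122409 / 128434 = 0.953

0.953


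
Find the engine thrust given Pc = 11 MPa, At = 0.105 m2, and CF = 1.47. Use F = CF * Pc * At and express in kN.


F = 1.47 * 11e6 * 0.105 = 1.6978e+06 N = 1697.8 kN

1697.8 kN


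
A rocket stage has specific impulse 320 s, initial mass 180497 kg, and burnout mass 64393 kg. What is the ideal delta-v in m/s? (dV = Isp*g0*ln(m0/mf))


Ve = 320 * 9.81 = 3139.2 m/s
dV = 3139.2 * ln(180497/64393) = 3236 m/s

3236 m/s


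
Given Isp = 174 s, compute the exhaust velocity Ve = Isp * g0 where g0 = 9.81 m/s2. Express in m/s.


Ve = Isp * g0 = 174 * 9.81 = 1706.9 m/s

1706.9 m/s


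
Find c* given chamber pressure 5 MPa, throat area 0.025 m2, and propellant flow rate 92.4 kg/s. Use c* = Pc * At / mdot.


c* = 5e6 * 0.025 / 92.4 = 1353 m/s

1353 m/s


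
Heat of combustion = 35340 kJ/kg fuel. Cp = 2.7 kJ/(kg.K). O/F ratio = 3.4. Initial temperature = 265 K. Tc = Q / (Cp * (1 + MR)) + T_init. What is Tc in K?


Tc = 35340 / (2.7 * (1 + 3.4)) + 265 = 3240 K

3240 K


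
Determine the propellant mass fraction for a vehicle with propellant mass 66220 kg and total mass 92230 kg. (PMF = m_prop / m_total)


PMF = 66220 / 92230 = 0.718

0.718


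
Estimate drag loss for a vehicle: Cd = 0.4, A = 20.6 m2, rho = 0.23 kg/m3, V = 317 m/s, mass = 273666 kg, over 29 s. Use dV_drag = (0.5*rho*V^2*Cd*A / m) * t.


D = 0.5 * 0.23 * 317^2 * 0.4 * 20.6 = 95223.38 N
a = 95223.38 / 273666 = 0.348 m/s2
dV = 0.348 * 29 = 10.1 m/s

10.1 m/s


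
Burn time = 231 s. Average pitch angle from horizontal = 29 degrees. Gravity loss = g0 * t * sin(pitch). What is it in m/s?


GL = 9.81 * 231 * sin(29 deg) = 1099 m/s

1099 m/s


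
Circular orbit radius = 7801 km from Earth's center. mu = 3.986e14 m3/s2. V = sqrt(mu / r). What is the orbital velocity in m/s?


V = sqrt(3.986e14 / 7801000) = 7148 m/s

7148 m/s


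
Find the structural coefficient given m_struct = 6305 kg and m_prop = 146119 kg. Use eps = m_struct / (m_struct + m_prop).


eps = 6305 / (6305 + 146119) = 0.0414

0.0414


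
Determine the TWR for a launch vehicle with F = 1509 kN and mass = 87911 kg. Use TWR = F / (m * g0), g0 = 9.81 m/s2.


TWR = 1509000 / (87911 * 9.81) = 1.75

1.75


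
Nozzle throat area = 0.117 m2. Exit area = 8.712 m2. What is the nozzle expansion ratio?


AR = 8.712 / 0.117 = 74.5

74.5


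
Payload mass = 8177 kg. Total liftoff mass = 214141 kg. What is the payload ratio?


PR = 8177 / 214141 = 0.0382

0.0382


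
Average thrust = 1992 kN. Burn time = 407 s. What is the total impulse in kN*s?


It = 1992 * 407 = 810744 kN*s

810744 kN*s


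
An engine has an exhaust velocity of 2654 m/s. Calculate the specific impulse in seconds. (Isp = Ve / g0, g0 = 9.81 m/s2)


Isp = Ve / g0 = 2654 / 9.81 = 270.5 s

270.5 s


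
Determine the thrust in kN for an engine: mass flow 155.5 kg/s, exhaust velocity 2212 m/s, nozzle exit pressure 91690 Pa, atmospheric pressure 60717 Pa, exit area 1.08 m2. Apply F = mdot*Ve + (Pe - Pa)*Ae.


F = 155.5 * 2212 + (91690 - 60717) * 1.08 = 377417.0 N = 377.4 kN

377.4 kN


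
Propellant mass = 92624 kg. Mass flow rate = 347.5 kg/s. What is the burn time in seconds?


tb = 92624 / 347.5 = 266.5 s

266.5 s
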